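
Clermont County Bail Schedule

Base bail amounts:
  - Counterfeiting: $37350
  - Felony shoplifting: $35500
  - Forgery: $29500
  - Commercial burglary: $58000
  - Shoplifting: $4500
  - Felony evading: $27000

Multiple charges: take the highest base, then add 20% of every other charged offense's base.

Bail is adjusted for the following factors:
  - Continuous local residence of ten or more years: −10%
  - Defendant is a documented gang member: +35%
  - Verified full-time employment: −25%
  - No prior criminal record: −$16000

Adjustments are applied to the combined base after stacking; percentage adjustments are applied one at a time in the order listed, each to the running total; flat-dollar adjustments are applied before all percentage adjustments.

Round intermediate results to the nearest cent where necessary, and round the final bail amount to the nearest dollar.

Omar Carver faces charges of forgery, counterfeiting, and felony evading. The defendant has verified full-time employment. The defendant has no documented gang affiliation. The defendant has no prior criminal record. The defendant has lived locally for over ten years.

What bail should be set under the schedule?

$22039

Base amounts from the schedule: forgery $29500; counterfeiting $37350; felony evading $27000.
Stacking rule: highest base plus 20% of each additional charge. Highest is counterfeiting at $37350. Additional: $29500 × 20% = $5900; $27000 × 20% = $5400. Combined base = $37350 + $11300 = $48650.
No prior criminal record (−$16000 flat): $48650 − $16000 = $32650.
Continuous local residence of ten or more years (−10%): $32650 × 0.9 = $29385.
Verified full-time employment (−25%): $29385 × 0.75 = $22038.75.
Rounded to the nearest dollar: $22039.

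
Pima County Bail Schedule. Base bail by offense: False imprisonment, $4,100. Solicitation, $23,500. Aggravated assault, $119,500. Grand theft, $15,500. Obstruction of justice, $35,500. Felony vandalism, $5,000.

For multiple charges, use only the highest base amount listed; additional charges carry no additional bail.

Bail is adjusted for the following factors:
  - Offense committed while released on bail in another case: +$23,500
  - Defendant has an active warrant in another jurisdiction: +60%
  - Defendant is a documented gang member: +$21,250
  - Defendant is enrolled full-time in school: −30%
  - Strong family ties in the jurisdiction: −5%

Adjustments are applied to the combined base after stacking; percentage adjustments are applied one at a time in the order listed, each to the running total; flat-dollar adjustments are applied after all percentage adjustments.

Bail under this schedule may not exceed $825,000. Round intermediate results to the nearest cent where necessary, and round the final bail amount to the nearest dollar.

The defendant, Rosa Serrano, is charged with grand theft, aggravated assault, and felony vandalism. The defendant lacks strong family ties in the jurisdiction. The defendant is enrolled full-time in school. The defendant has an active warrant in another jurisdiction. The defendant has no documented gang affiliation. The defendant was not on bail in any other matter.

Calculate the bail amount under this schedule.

$133,840

Base amounts from the schedule: grand theft $15,500; aggravated assault $119,500; felony vandalism $5,000.
Stacking rule: use the highest base only. Highest is aggravated assault at $119,500. Combined base = $119,500.
Defendant has an active warrant in another jurisdiction (+60%): $119,500 × 1.6 = $191,200.
Defendant is enrolled full-time in school (−30%): $191,200 × 0.7 = $133,840.
$133,840 is within the $825,000 maximum.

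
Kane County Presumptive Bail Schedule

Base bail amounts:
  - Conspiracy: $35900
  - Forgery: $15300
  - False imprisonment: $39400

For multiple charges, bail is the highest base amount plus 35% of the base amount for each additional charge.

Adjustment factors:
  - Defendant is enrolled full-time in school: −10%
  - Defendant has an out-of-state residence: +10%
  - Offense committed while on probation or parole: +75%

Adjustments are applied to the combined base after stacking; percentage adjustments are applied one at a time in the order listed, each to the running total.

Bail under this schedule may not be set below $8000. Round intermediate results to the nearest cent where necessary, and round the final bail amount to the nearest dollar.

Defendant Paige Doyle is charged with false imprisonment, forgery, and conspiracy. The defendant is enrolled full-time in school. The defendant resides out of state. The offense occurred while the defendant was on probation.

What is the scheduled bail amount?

Base amounts from the schedule: false imprisonment $39400; forgery $15300; conspiracy $35900.
Stacking rule: highest base plus 35% of each additional charge. Highest is false imprisonment at $39400. Additional: $15300 × 35% = $5355; $35900 × 35% = $12565. Combined base = $39400 + $17920 = $57320.
Defendant is enrolled full-time in school (−10%): $57320 × 0.9 = $51588.
Defendant has an out-of-state residence (+10%): $51588 × 1.1 = $56746.80.
Offense committed while on probation or parole (+75%): $56746.80 × 1.75 = $99306.90.
$99306.90 is at or above the $8000 minimum.
Rounded to the nearest dollar: $99307.

$99307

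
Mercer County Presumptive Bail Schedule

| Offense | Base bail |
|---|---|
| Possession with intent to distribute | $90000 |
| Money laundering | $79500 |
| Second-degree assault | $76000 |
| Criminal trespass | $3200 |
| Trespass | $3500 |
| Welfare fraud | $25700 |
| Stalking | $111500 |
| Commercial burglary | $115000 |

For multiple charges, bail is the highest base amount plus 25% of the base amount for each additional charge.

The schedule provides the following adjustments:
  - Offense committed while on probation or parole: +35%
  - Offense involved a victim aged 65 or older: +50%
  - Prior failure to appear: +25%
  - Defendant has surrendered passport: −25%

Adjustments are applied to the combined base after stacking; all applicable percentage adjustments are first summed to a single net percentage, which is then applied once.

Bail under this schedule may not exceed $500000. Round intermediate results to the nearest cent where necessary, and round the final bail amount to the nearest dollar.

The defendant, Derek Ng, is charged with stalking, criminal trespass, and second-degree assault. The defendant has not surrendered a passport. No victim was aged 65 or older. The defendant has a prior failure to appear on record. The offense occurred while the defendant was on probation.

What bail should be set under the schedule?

$210080

Base amounts from the schedule: stalking $111500; criminal trespass $3200; second-degree assault $76000.
Stacking rule: highest base plus 25% of each additional charge. Highest is stalking at $111500. Additional: $3200 × 25% = $800; $76000 × 25% = $19000. Combined base = $111500 + $19800 = $131300.
Net percentage adjustment: +35% +25% = +60%. $131300 × 1.6 = $210080.
$210080 is within the $500000 maximum.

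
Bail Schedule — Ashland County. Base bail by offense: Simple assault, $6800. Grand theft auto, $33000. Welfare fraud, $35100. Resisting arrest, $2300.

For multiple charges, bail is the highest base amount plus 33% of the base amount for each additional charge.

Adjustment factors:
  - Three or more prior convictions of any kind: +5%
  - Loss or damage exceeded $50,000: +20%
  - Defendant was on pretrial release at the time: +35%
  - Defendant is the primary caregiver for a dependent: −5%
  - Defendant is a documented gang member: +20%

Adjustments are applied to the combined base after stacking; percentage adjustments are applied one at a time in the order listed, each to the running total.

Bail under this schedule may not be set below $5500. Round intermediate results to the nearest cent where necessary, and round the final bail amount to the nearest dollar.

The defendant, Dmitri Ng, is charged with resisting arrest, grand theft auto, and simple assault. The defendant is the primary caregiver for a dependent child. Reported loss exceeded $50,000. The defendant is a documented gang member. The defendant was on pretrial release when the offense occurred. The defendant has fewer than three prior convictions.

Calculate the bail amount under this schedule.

$66490

Base amounts from the schedule: resisting arrest $2300; grand theft auto $33000; simple assault $6800.
Stacking rule: highest base plus 33% of each additional charge. Highest is grand theft auto at $33000. Additional: $2300 × 33% = $759; $6800 × 33% = $2244. Combined base = $33000 + $3003 = $36003.
Loss or damage exceeded $50,000 (+20%): $36003 × 1.2 = $43203.60.
Defendant was on pretrial release at the time (+35%): $43203.60 × 1.35 = $58324.86.
Defendant is the primary caregiver for a dependent (−5%): $58324.86 × 0.95 = $55408.62.
Defendant is a documented gang member (+20%): $55408.62 × 1.2 = $66490.34.
$66490.34 is at or above the $5500 minimum.
Rounded to the nearest dollar: $66490.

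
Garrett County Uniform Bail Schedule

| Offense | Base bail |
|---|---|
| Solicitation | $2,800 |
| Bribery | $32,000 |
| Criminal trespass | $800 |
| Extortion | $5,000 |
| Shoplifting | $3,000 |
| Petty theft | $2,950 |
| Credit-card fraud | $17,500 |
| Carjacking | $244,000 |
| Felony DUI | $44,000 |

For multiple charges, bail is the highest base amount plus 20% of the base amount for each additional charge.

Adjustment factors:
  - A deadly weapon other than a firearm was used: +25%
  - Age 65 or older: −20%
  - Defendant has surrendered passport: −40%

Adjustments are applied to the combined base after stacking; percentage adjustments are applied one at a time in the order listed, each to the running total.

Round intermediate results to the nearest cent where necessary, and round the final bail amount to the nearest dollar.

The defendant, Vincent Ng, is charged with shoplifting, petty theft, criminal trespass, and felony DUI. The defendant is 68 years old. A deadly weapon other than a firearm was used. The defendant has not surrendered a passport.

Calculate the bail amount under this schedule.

Base amounts from the schedule: shoplifting $3,000; petty theft $2,950; criminal trespass $800; felony DUI $44,000.
Stacking rule: highest base plus 20% of each additional charge. Highest is felony DUI at $44,000. Additional: $3,000 × 20% = $600; $2,950 × 20% = $590; $800 × 20% = $160. Combined base = $44,000 + $1,350 = $45,350.
A deadly weapon other than a firearm was used (+25%): $45,350 × 1.25 = $56,687.50.
Age 65 or older (−20%): $56,687.50 × 0.8 = $45,350.

$45,350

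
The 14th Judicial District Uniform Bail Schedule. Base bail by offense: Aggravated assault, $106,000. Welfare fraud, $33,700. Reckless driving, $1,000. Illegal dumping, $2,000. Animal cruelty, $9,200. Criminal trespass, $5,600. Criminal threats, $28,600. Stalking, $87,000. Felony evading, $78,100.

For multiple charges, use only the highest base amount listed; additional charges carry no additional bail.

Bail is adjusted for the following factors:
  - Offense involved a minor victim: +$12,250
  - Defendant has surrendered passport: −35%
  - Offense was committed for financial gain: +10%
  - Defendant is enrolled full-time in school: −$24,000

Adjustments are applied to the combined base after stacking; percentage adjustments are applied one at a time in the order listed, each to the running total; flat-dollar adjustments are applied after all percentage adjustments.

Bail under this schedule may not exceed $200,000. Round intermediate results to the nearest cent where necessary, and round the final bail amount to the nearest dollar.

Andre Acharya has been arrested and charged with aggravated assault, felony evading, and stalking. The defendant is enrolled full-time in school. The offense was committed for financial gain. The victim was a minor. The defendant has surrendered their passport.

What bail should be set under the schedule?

$64,040

Base amounts from the schedule: aggravated assault $106,000; felony evading $78,100; stalking $87,000.
Stacking rule: use the highest base only. Highest is aggravated assault at $106,000. Combined base = $106,000.
Defendant has surrendered passport (−35%): $106,000 × 0.65 = $68,900.
Offense was committed for financial gain (+10%): $68,900 × 1.1 = $75,790.
Offense involved a minor victim (+$12,250 flat): $75,790 + $12,250 = $88,040.
Defendant is enrolled full-time in school (−$24,000 flat): $88,040 − $24,000 = $64,040.
$64,040 is within the $200,000 maximum.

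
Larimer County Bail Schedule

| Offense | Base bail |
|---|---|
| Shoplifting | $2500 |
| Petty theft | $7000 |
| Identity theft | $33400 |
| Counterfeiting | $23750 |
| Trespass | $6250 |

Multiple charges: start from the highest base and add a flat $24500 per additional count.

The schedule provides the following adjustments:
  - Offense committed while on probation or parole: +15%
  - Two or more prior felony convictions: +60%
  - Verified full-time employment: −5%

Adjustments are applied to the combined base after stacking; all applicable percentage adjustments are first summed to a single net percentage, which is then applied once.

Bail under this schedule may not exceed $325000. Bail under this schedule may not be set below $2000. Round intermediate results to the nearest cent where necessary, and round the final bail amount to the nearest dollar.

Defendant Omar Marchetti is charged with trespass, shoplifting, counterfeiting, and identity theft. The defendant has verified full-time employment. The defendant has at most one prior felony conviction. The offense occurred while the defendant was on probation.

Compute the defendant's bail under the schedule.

$117590

Base amounts from the schedule: trespass $6250; shoplifting $2500; counterfeiting $23750; identity theft $33400.
Stacking rule: highest base plus $24500 per additional charge. Highest is identity theft at $33400; 3 additional charges → +$73500. Combined base = $106900.
Net percentage adjustment: +15% −5% = +10%. $106900 × 1.1 = $117590.
$117590 is within the $325000 maximum.
$117590 is at or above the $2000 minimum.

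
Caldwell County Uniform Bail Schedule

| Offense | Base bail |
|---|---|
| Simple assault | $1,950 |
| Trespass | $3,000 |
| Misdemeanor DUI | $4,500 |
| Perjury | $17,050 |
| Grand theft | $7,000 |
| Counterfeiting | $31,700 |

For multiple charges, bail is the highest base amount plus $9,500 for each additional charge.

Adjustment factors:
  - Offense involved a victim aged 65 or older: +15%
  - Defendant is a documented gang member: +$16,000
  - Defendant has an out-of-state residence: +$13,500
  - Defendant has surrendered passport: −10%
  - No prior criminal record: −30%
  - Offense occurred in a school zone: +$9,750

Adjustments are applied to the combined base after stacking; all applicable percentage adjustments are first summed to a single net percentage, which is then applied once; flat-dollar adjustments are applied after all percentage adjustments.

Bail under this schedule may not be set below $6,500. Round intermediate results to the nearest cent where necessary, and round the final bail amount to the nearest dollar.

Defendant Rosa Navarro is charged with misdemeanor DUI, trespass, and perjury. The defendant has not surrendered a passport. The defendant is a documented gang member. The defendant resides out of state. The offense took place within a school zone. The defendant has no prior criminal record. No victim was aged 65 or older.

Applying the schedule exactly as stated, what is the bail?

Base amounts from the schedule: misdemeanor DUI $4,500; trespass $3,000; perjury $17,050.
Stacking rule: highest base plus $9,500 per additional charge. Highest is perjury at $17,050; 2 additional charges → +$19,000. Combined base = $36,050.
No prior criminal record (−30%): $36,050 × 0.7 = $25,235.
Defendant is a documented gang member (+$16,000 flat): $25,235 + $16,000 = $41,235.
Defendant has an out-of-state residence (+$13,500 flat): $41,235 + $13,500 = $54,735.
Offense occurred in a school zone (+$9,750 flat): $54,735 + $9,750 = $64,485.
$64,485 is at or above the $6,500 minimum.

$64,485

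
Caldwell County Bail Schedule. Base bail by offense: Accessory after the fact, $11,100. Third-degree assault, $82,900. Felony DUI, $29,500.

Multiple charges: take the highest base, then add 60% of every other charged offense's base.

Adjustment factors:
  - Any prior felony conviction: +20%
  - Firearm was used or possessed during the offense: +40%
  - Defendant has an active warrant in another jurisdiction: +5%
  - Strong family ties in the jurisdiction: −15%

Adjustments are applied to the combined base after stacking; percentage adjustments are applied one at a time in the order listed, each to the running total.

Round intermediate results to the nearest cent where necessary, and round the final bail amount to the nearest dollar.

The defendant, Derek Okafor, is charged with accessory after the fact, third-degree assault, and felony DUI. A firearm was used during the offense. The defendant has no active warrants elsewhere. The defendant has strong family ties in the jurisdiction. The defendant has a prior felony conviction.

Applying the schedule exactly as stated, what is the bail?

Base amounts from the schedule: accessory after the fact $11,100; third-degree assault $82,900; felony DUI $29,500.
Stacking rule: highest base plus 60% of each additional charge. Highest is third-degree assault at $82,900. Additional: $11,100 × 60% = $6,660; $29,500 × 60% = $17,700. Combined base = $82,900 + $24,360 = $107,260.
Any prior felony conviction (+20%): $107,260 × 1.2 = $128,712.
Firearm was used or possessed during the offense (+40%): $128,712 × 1.4 = $180,196.80.
Strong family ties in the jurisdiction (−15%): $180,196.80 × 0.85 = $153,167.28.
Rounded to the nearest dollar: $153,167.

$153,167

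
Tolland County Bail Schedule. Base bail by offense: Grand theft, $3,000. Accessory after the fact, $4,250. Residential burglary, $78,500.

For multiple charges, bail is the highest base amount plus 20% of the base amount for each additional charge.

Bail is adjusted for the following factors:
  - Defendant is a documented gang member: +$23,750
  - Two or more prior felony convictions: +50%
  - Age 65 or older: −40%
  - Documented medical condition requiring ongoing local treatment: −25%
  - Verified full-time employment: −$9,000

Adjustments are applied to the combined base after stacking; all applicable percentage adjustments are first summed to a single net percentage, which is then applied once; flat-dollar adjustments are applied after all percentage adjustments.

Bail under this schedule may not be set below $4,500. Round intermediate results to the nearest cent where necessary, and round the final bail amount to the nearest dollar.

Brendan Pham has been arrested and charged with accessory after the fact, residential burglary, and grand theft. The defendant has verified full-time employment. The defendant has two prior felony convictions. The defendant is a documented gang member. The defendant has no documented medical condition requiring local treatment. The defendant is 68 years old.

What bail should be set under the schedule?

Base amounts from the schedule: accessory after the fact $4,250; residential burglary $78,500; grand theft $3,000.
Stacking rule: highest base plus 20% of each additional charge. Highest is residential burglary at $78,500. Additional: $4,250 × 20% = $850; $3,000 × 20% = $600. Combined base = $78,500 + $1,450 = $79,950.
Net percentage adjustment: +50% −40% = +10%. $79,950 × 1.1 = $87,945.
Defendant is a documented gang member (+$23,750 flat): $87,945 + $23,750 = $111,695.
Verified full-time employment (−$9,000 flat): $111,695 − $9,000 = $102,695.
$102,695 is at or above the $4,500 minimum.

$102,695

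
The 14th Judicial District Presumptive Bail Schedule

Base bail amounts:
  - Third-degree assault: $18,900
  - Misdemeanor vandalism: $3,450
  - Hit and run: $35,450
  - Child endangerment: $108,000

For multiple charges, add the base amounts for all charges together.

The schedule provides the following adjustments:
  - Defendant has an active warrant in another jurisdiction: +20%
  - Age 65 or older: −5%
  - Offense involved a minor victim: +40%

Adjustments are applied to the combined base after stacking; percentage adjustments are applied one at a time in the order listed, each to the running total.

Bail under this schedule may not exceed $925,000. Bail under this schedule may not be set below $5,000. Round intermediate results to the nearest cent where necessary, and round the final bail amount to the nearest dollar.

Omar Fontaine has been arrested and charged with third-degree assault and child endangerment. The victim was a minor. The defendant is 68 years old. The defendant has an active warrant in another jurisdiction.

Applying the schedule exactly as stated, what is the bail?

Base amounts from the schedule: third-degree assault $18,900; child endangerment $108,000.
Stacking rule: sum of all bases. $18,900 + $108,000 = $126,900.
Defendant has an active warrant in another jurisdiction (+20%): $126,900 × 1.2 = $152,280.
Age 65 or older (−5%): $152,280 × 0.95 = $144,666.
Offense involved a minor victim (+40%): $144,666 × 1.4 = $202,532.40.
$202,532.40 is within the $925,000 maximum.
$202,532.40 is at or above the $5,000 minimum.
Rounded to the nearest dollar: $202,532.

$202,532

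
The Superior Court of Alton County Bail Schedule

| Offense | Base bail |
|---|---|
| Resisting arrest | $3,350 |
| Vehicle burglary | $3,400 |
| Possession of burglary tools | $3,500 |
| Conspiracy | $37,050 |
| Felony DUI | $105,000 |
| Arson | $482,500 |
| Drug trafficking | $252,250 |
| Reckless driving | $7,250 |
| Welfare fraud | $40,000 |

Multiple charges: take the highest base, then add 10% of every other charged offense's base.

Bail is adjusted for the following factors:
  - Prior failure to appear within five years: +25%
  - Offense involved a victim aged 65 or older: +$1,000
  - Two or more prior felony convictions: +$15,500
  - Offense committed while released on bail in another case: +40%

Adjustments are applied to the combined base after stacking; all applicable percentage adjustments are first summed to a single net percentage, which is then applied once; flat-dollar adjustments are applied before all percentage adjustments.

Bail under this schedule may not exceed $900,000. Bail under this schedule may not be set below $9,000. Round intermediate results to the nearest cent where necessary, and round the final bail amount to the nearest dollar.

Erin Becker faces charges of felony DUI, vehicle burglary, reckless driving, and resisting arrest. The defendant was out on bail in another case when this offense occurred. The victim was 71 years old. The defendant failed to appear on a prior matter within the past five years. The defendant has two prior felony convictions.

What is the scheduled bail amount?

$202,785

Base amounts from the schedule: felony DUI $105,000; vehicle burglary $3,400; reckless driving $7,250; resisting arrest $3,350.
Stacking rule: highest base plus 10% of each additional charge. Highest is felony DUI at $105,000. Additional: $3,400 × 10% = $340; $7,250 × 10% = $725; $3,350 × 10% = $335. Combined base = $105,000 + $1,400 = $106,400.
Offense involved a victim aged 65 or older (+$1,000 flat): $106,400 + $1,000 = $107,400.
Two or more prior felony convictions (+$15,500 flat): $107,400 + $15,500 = $122,900.
Net percentage adjustment: +25% +40% = +65%. $122,900 × 1.65 = $202,785.
$202,785 is within the $900,000 maximum.
$202,785 is at or above the $9,000 minimum.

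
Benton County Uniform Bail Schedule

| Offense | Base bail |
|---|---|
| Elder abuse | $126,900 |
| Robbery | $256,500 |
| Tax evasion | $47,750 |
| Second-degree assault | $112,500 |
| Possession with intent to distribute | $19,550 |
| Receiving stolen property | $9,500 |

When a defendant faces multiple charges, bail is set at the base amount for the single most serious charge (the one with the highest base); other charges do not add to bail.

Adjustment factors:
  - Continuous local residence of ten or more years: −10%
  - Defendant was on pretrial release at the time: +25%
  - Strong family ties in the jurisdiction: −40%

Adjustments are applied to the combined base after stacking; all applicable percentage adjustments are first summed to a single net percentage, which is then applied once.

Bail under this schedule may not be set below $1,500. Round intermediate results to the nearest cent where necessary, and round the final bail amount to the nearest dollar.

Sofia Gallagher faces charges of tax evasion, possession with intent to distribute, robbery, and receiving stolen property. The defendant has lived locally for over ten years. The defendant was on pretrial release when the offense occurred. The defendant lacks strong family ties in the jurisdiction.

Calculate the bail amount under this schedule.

$294,975

Base amounts from the schedule: tax evasion $47,750; possession with intent to distribute $19,550; robbery $256,500; receiving stolen property $9,500.
Stacking rule: use the highest base only. Highest is robbery at $256,500. Combined base = $256,500.
Net percentage adjustment: −10% +25% = +15%. $256,500 × 1.15 = $294,975.
$294,975 is at or above the $1,500 minimum.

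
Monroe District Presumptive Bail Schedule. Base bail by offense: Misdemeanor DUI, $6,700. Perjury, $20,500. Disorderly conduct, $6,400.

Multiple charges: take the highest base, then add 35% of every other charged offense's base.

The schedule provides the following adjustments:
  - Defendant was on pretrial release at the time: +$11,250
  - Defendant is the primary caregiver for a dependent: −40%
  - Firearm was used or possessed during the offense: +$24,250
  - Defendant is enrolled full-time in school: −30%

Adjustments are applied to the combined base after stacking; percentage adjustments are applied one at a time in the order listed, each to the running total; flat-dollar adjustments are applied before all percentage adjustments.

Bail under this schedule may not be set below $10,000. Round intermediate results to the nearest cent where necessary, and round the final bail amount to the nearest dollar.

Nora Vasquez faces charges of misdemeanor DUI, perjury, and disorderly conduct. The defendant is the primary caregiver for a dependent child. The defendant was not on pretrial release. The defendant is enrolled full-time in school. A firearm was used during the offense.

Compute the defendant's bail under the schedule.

Base amounts from the schedule: misdemeanor DUI $6,700; perjury $20,500; disorderly conduct $6,400.
Stacking rule: highest base plus 35% of each additional charge. Highest is perjury at $20,500. Additional: $6,700 × 35% = $2,345; $6,400 × 35% = $2,240. Combined base = $20,500 + $4,585 = $25,085.
Firearm was used or possessed during the offense (+$24,250 flat): $25,085 + $24,250 = $49,335.
Defendant is the primary caregiver for a dependent (−40%): $49,335 × 0.6 = $29,601.
Defendant is enrolled full-time in school (−30%): $29,601 × 0.7 = $20,720.70.
$20,720.70 is at or above the $10,000 minimum.
Rounded to the nearest dollar: $20,721.

$20,721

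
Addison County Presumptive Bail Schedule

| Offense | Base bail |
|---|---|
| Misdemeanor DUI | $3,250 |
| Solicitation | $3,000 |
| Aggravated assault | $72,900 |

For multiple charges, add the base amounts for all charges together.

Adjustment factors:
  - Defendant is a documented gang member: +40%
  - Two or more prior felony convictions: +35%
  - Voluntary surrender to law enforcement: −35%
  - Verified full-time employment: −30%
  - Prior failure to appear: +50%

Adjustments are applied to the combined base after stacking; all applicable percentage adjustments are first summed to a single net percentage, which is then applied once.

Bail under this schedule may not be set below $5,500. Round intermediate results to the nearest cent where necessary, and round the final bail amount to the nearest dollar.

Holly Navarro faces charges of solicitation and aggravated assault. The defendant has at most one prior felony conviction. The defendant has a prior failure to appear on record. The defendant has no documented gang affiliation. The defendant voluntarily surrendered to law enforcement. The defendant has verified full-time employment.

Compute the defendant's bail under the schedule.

$64,515

Base amounts from the schedule: solicitation $3,000; aggravated assault $72,900.
Stacking rule: sum of all bases. $3,000 + $72,900 = $75,900.
Net percentage adjustment: −35% −30% +50% = −15%. $75,900 × 0.85 = $64,515.
$64,515 is at or above the $5,500 minimum.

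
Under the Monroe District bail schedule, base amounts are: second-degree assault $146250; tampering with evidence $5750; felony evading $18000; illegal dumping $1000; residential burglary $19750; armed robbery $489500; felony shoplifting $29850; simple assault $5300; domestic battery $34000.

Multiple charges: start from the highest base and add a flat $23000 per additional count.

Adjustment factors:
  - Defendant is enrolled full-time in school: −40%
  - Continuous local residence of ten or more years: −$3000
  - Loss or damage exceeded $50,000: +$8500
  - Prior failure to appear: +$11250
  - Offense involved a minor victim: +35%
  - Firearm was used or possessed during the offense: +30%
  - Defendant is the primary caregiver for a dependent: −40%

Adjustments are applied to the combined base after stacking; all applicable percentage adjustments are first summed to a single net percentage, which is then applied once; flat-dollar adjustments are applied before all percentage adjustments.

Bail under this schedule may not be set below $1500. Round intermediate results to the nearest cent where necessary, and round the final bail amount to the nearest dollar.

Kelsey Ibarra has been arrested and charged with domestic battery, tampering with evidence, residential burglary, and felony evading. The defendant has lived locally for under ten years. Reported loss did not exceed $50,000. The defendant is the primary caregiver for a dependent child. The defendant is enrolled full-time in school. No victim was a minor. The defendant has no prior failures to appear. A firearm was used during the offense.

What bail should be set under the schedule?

$51500

Base amounts from the schedule: domestic battery $34000; tampering with evidence $5750; residential burglary $19750; felony evading $18000.
Stacking rule: highest base plus $23000 per additional charge. Highest is domestic battery at $34000; 3 additional charges → +$69000. Combined base = $103000.
Net percentage adjustment: −40% +30% −40% = −50%. $103000 × 0.5 = $51500.
$51500 is at or above the $1500 minimum.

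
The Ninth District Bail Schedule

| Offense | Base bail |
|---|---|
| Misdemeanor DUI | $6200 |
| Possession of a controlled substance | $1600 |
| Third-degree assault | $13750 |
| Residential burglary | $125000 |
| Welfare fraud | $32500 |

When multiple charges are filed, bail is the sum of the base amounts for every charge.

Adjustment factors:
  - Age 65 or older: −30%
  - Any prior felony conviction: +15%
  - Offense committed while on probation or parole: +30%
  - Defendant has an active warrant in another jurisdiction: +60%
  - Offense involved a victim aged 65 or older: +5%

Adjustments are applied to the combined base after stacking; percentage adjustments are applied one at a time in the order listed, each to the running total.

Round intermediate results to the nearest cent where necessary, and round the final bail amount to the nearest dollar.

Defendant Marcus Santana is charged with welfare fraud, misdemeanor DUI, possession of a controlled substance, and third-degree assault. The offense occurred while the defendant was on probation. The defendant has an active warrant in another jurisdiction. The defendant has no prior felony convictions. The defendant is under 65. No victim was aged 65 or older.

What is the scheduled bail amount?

Base amounts from the schedule: welfare fraud $32500; misdemeanor DUI $6200; possession of a controlled substance $1600; third-degree assault $13750.
Stacking rule: sum of all bases. $32500 + $6200 + $1600 + $13750 = $54050.
Offense committed while on probation or parole (+30%): $54050 × 1.3 = $70265.
Defendant has an active warrant in another jurisdiction (+60%): $70265 × 1.6 = $112424.

$112424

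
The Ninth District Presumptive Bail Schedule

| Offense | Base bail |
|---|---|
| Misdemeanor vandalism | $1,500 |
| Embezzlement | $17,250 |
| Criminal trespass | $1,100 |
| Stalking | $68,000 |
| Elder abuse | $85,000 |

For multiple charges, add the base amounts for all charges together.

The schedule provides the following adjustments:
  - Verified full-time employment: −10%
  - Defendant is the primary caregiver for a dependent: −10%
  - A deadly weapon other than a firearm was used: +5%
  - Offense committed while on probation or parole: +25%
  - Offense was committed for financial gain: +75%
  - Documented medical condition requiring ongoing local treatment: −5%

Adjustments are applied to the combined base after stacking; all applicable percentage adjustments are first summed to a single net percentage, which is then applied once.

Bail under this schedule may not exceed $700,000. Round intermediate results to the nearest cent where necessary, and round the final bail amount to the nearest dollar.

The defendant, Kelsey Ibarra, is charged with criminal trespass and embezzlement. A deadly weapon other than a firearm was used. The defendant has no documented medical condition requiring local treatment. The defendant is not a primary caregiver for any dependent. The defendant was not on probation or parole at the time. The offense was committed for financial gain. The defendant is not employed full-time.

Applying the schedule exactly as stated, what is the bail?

Base amounts from the schedule: criminal trespass $1,100; embezzlement $17,250.
Stacking rule: sum of all bases. $1,100 + $17,250 = $18,350.
Net percentage adjustment: +5% +75% = +80%. $18,350 × 1.8 = $33,030.
$33,030 is within the $700,000 maximum.

$33,030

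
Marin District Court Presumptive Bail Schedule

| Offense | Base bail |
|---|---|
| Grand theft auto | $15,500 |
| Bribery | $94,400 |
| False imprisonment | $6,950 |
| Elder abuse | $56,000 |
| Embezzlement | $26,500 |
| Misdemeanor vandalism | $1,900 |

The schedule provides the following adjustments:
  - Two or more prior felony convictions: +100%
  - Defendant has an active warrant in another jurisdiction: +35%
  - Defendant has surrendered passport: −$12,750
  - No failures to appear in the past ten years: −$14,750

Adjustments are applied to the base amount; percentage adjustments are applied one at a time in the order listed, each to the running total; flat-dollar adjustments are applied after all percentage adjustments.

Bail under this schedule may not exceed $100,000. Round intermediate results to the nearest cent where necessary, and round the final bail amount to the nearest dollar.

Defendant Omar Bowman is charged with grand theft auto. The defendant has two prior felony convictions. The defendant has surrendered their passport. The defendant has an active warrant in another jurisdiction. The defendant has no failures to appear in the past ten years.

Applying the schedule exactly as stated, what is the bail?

$14,350

Base amounts from the schedule: grand theft auto $15,500.
Single charge. Combined base = $15,500.
Two or more prior felony convictions (+100%): $15,500 × 2 = $31,000.
Defendant has an active warrant in another jurisdiction (+35%): $31,000 × 1.35 = $41,850.
Defendant has surrendered passport (−$12,750 flat): $41,850 − $12,750 = $29,100.
No failures to appear in the past ten years (−$14,750 flat): $29,100 − $14,750 = $14,350.
$14,350 is within the $100,000 maximum.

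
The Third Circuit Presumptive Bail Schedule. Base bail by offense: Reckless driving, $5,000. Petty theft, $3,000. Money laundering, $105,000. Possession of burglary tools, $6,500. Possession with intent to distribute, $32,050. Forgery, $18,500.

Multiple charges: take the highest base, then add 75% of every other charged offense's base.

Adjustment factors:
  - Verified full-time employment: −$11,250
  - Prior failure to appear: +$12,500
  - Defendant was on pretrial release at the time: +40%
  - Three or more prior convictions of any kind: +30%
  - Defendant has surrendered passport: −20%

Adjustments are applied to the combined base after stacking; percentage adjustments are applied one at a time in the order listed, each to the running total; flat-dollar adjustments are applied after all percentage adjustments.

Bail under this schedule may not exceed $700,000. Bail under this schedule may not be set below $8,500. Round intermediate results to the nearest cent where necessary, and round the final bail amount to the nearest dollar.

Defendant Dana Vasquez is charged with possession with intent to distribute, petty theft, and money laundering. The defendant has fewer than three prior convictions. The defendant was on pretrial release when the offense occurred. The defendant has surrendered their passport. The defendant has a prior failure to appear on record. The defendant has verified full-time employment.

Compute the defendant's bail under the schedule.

Base amounts from the schedule: possession with intent to distribute $32,050; petty theft $3,000; money laundering $105,000.
Stacking rule: highest base plus 75% of each additional charge. Highest is money laundering at $105,000. Additional: $32,050 × 75% = $24,037.50; $3,000 × 75% = $2,250. Combined base = $105,000 + $26,287.50 = $131,287.50.
Defendant was on pretrial release at the time (+40%): $131,287.50 × 1.4 = $183,802.50.
Defendant has surrendered passport (−20%): $183,802.50 × 0.8 = $147,042.
Verified full-time employment (−$11,250 flat): $147,042 − $11,250 = $135,792.
Prior failure to appear (+$12,500 flat): $135,792 + $12,500 = $148,292.
$148,292 is within the $700,000 maximum.
$148,292 is at or above the $8,500 minimum.

$148,292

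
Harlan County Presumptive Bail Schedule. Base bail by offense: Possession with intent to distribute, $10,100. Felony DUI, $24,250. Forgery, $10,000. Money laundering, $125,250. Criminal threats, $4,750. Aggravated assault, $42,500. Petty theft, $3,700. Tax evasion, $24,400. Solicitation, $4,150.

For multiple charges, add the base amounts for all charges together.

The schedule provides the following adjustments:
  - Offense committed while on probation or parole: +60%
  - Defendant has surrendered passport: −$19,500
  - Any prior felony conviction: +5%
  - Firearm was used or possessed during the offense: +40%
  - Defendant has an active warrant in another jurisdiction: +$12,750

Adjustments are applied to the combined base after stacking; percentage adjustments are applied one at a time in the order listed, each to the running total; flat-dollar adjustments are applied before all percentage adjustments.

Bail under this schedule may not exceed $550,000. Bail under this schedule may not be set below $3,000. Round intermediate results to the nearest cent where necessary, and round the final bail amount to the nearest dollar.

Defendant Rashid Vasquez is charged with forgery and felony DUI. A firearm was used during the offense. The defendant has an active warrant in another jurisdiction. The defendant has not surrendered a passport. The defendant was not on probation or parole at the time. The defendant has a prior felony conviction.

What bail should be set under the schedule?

$69,090

Base amounts from the schedule: forgery $10,000; felony DUI $24,250.
Stacking rule: sum of all bases. $10,000 + $24,250 = $34,250.
Defendant has an active warrant in another jurisdiction (+$12,750 flat): $34,250 + $12,750 = $47,000.
Any prior felony conviction (+5%): $47,000 × 1.05 = $49,350.
Firearm was used or possessed during the offense (+40%): $49,350 × 1.4 = $69,090.
$69,090 is within the $550,000 maximum.
$69,090 is at or above the $3,000 minimum.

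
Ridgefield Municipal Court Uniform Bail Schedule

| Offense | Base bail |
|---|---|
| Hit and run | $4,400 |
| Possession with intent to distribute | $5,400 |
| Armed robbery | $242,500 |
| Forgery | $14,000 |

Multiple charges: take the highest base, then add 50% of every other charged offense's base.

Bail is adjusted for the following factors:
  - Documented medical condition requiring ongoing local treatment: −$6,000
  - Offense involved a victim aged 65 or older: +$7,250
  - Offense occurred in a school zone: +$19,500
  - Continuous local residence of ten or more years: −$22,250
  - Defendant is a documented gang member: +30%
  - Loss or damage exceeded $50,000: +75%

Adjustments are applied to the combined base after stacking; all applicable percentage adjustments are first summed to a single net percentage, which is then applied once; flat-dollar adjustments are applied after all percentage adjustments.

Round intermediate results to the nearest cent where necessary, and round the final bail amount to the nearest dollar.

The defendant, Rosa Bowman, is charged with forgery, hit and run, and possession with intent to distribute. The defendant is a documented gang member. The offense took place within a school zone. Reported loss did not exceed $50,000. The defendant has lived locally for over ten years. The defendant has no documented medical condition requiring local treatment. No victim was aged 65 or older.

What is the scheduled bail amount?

Base amounts from the schedule: forgery $14,000; hit and run $4,400; possession with intent to distribute $5,400.
Stacking rule: highest base plus 50% of each additional charge. Highest is forgery at $14,000. Additional: $4,400 × 50% = $2,200; $5,400 × 50% = $2,700. Combined base = $14,000 + $4,900 = $18,900.
Defendant is a documented gang member (+30%): $18,900 × 1.3 = $24,570.
Offense occurred in a school zone (+$19,500 flat): $24,570 + $19,500 = $44,070.
Continuous local residence of ten or more years (−$22,250 flat): $44,070 − $22,250 = $21,820.

$21,820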